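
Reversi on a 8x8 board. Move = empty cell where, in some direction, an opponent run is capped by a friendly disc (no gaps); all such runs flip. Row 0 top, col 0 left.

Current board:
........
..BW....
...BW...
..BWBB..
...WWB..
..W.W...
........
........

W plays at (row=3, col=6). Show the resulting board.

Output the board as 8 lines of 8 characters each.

Answer: ........
..BW....
...BW...
..BWWWW.
...WWW..
..W.W...
........
........

Derivation:
Place W at (3,6); scan 8 dirs for brackets.
Dir NW: first cell '.' (not opp) -> no flip
Dir N: first cell '.' (not opp) -> no flip
Dir NE: first cell '.' (not opp) -> no flip
Dir W: opp run (3,5) (3,4) capped by W -> flip
Dir E: first cell '.' (not opp) -> no flip
Dir SW: opp run (4,5) capped by W -> flip
Dir S: first cell '.' (not opp) -> no flip
Dir SE: first cell '.' (not opp) -> no flip
All flips: (3,4) (3,5) (4,5)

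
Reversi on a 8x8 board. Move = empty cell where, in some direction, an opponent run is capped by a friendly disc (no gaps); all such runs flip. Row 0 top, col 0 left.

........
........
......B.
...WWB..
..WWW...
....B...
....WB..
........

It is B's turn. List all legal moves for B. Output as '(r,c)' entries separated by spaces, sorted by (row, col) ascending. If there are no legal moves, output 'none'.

Answer: (2,4) (3,2) (5,3) (6,3) (7,4)

Derivation:
(2,2): no bracket -> illegal
(2,3): no bracket -> illegal
(2,4): flips 2 -> legal
(2,5): no bracket -> illegal
(3,1): no bracket -> illegal
(3,2): flips 3 -> legal
(4,1): no bracket -> illegal
(4,5): no bracket -> illegal
(5,1): no bracket -> illegal
(5,2): no bracket -> illegal
(5,3): flips 1 -> legal
(5,5): no bracket -> illegal
(6,3): flips 1 -> legal
(7,3): no bracket -> illegal
(7,4): flips 1 -> legal
(7,5): no bracket -> illegal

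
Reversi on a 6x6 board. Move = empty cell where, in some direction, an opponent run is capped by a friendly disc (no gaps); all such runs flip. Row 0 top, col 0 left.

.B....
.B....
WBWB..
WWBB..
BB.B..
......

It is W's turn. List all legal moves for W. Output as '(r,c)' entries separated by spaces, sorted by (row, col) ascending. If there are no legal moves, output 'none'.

(0,0): flips 1 -> legal
(0,2): flips 1 -> legal
(1,0): no bracket -> illegal
(1,2): flips 1 -> legal
(1,3): no bracket -> illegal
(1,4): no bracket -> illegal
(2,4): flips 1 -> legal
(3,4): flips 2 -> legal
(4,2): flips 1 -> legal
(4,4): flips 1 -> legal
(5,0): flips 1 -> legal
(5,1): flips 1 -> legal
(5,2): flips 1 -> legal
(5,3): no bracket -> illegal
(5,4): no bracket -> illegal

Answer: (0,0) (0,2) (1,2) (2,4) (3,4) (4,2) (4,4) (5,0) (5,1) (5,2)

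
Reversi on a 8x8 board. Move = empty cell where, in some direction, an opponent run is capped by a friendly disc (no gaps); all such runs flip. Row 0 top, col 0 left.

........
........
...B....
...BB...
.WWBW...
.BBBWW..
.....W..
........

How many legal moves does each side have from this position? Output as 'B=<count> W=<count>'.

Answer: B=10 W=9

Derivation:
-- B to move --
(3,0): flips 1 -> legal
(3,1): flips 2 -> legal
(3,2): flips 1 -> legal
(3,5): flips 1 -> legal
(4,0): flips 2 -> legal
(4,5): flips 1 -> legal
(4,6): no bracket -> illegal
(5,0): no bracket -> illegal
(5,6): flips 2 -> legal
(6,3): no bracket -> illegal
(6,4): flips 2 -> legal
(6,6): flips 2 -> legal
(7,4): no bracket -> illegal
(7,5): no bracket -> illegal
(7,6): flips 2 -> legal
B mobility = 10
-- W to move --
(1,2): no bracket -> illegal
(1,3): no bracket -> illegal
(1,4): no bracket -> illegal
(2,2): flips 1 -> legal
(2,4): flips 2 -> legal
(2,5): no bracket -> illegal
(3,2): flips 1 -> legal
(3,5): no bracket -> illegal
(4,0): no bracket -> illegal
(4,5): no bracket -> illegal
(5,0): flips 3 -> legal
(6,0): flips 1 -> legal
(6,1): flips 1 -> legal
(6,2): flips 2 -> legal
(6,3): flips 1 -> legal
(6,4): flips 1 -> legal
W mobility = 9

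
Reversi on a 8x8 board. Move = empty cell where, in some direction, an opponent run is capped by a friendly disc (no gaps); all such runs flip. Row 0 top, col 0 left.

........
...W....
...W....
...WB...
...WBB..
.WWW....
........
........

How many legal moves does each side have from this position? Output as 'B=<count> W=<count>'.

-- B to move --
(0,2): no bracket -> illegal
(0,3): no bracket -> illegal
(0,4): no bracket -> illegal
(1,2): flips 1 -> legal
(1,4): no bracket -> illegal
(2,2): flips 1 -> legal
(2,4): no bracket -> illegal
(3,2): flips 1 -> legal
(4,0): no bracket -> illegal
(4,1): no bracket -> illegal
(4,2): flips 1 -> legal
(5,0): no bracket -> illegal
(5,4): no bracket -> illegal
(6,0): no bracket -> illegal
(6,1): flips 2 -> legal
(6,2): flips 1 -> legal
(6,3): no bracket -> illegal
(6,4): no bracket -> illegal
B mobility = 6
-- W to move --
(2,4): no bracket -> illegal
(2,5): flips 1 -> legal
(3,5): flips 2 -> legal
(3,6): no bracket -> illegal
(4,6): flips 2 -> legal
(5,4): no bracket -> illegal
(5,5): flips 1 -> legal
(5,6): flips 2 -> legal
W mobility = 5

Answer: B=6 W=5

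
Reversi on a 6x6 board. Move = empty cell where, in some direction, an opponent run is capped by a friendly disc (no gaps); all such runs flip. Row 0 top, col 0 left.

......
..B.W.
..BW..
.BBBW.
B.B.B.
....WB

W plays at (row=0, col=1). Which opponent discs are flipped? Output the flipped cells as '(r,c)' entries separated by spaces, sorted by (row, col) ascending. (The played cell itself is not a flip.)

Dir NW: edge -> no flip
Dir N: edge -> no flip
Dir NE: edge -> no flip
Dir W: first cell '.' (not opp) -> no flip
Dir E: first cell '.' (not opp) -> no flip
Dir SW: first cell '.' (not opp) -> no flip
Dir S: first cell '.' (not opp) -> no flip
Dir SE: opp run (1,2) capped by W -> flip

Answer: (1,2)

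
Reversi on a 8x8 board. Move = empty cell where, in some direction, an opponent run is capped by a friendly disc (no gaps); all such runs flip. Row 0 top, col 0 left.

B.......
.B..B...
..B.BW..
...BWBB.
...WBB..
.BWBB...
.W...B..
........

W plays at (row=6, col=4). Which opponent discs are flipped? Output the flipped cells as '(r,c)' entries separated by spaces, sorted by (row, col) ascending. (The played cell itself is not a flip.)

Answer: (4,4) (5,4)

Derivation:
Dir NW: opp run (5,3), next='.' -> no flip
Dir N: opp run (5,4) (4,4) capped by W -> flip
Dir NE: first cell '.' (not opp) -> no flip
Dir W: first cell '.' (not opp) -> no flip
Dir E: opp run (6,5), next='.' -> no flip
Dir SW: first cell '.' (not opp) -> no flip
Dir S: first cell '.' (not opp) -> no flip
Dir SE: first cell '.' (not opp) -> no flip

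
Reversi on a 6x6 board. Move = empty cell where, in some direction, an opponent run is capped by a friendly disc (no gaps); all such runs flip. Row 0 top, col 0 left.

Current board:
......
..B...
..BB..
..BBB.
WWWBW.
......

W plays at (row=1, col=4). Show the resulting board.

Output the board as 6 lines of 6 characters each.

Answer: ......
..B.W.
..BW..
..WBB.
WWWBW.
......

Derivation:
Place W at (1,4); scan 8 dirs for brackets.
Dir NW: first cell '.' (not opp) -> no flip
Dir N: first cell '.' (not opp) -> no flip
Dir NE: first cell '.' (not opp) -> no flip
Dir W: first cell '.' (not opp) -> no flip
Dir E: first cell '.' (not opp) -> no flip
Dir SW: opp run (2,3) (3,2) capped by W -> flip
Dir S: first cell '.' (not opp) -> no flip
Dir SE: first cell '.' (not opp) -> no flip
All flips: (2,3) (3,2)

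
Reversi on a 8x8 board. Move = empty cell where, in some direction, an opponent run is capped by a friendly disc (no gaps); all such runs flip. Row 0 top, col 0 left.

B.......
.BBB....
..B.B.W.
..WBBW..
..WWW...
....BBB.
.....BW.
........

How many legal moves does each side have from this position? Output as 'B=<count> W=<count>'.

-- B to move --
(1,5): no bracket -> illegal
(1,6): no bracket -> illegal
(1,7): no bracket -> illegal
(2,1): flips 2 -> legal
(2,3): no bracket -> illegal
(2,5): no bracket -> illegal
(2,7): no bracket -> illegal
(3,1): flips 1 -> legal
(3,6): flips 1 -> legal
(3,7): no bracket -> illegal
(4,1): no bracket -> illegal
(4,5): no bracket -> illegal
(4,6): flips 1 -> legal
(5,1): flips 1 -> legal
(5,2): flips 3 -> legal
(5,3): flips 1 -> legal
(5,7): no bracket -> illegal
(6,7): flips 1 -> legal
(7,5): no bracket -> illegal
(7,6): flips 1 -> legal
(7,7): flips 1 -> legal
B mobility = 10
-- W to move --
(0,1): no bracket -> illegal
(0,2): flips 4 -> legal
(0,3): no bracket -> illegal
(0,4): no bracket -> illegal
(1,0): no bracket -> illegal
(1,4): flips 2 -> legal
(1,5): flips 2 -> legal
(2,0): no bracket -> illegal
(2,1): no bracket -> illegal
(2,3): flips 1 -> legal
(2,5): flips 1 -> legal
(3,1): no bracket -> illegal
(4,5): no bracket -> illegal
(4,6): flips 1 -> legal
(4,7): no bracket -> illegal
(5,3): no bracket -> illegal
(5,7): no bracket -> illegal
(6,3): no bracket -> illegal
(6,4): flips 2 -> legal
(6,7): no bracket -> illegal
(7,4): no bracket -> illegal
(7,5): no bracket -> illegal
(7,6): flips 2 -> legal
W mobility = 8

Answer: B=10 W=8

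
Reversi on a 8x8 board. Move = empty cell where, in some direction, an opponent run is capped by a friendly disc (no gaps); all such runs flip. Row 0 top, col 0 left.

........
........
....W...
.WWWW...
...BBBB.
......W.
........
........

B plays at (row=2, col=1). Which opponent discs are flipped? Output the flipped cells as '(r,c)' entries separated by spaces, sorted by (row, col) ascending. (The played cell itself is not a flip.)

Dir NW: first cell '.' (not opp) -> no flip
Dir N: first cell '.' (not opp) -> no flip
Dir NE: first cell '.' (not opp) -> no flip
Dir W: first cell '.' (not opp) -> no flip
Dir E: first cell '.' (not opp) -> no flip
Dir SW: first cell '.' (not opp) -> no flip
Dir S: opp run (3,1), next='.' -> no flip
Dir SE: opp run (3,2) capped by B -> flip

Answer: (3,2)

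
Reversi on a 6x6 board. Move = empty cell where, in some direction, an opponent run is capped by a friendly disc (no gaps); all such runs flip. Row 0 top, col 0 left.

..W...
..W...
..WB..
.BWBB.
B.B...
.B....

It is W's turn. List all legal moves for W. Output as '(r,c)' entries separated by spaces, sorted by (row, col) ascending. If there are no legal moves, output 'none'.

Answer: (1,4) (2,4) (3,0) (3,5) (4,4) (4,5) (5,2)

Derivation:
(1,3): no bracket -> illegal
(1,4): flips 1 -> legal
(2,0): no bracket -> illegal
(2,1): no bracket -> illegal
(2,4): flips 1 -> legal
(2,5): no bracket -> illegal
(3,0): flips 1 -> legal
(3,5): flips 2 -> legal
(4,1): no bracket -> illegal
(4,3): no bracket -> illegal
(4,4): flips 1 -> legal
(4,5): flips 2 -> legal
(5,0): no bracket -> illegal
(5,2): flips 1 -> legal
(5,3): no bracket -> illegal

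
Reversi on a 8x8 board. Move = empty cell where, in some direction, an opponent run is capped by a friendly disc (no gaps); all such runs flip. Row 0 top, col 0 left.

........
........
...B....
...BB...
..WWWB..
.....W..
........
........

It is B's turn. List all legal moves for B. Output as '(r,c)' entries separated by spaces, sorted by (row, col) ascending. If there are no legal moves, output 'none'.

(3,1): no bracket -> illegal
(3,2): no bracket -> illegal
(3,5): no bracket -> illegal
(4,1): flips 3 -> legal
(4,6): no bracket -> illegal
(5,1): flips 1 -> legal
(5,2): flips 1 -> legal
(5,3): flips 1 -> legal
(5,4): flips 1 -> legal
(5,6): no bracket -> illegal
(6,4): no bracket -> illegal
(6,5): flips 1 -> legal
(6,6): flips 2 -> legal

Answer: (4,1) (5,1) (5,2) (5,3) (5,4) (6,5) (6,6)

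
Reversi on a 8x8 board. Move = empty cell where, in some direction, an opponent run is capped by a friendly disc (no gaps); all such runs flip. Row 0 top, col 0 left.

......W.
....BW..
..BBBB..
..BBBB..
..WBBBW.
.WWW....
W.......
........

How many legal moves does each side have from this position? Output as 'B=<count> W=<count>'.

Answer: B=8 W=5

Derivation:
-- B to move --
(0,4): no bracket -> illegal
(0,5): flips 1 -> legal
(0,7): no bracket -> illegal
(1,6): flips 1 -> legal
(1,7): no bracket -> illegal
(2,6): no bracket -> illegal
(3,1): no bracket -> illegal
(3,6): no bracket -> illegal
(3,7): no bracket -> illegal
(4,0): no bracket -> illegal
(4,1): flips 1 -> legal
(4,7): flips 1 -> legal
(5,0): no bracket -> illegal
(5,4): no bracket -> illegal
(5,5): no bracket -> illegal
(5,6): no bracket -> illegal
(5,7): flips 1 -> legal
(6,1): flips 1 -> legal
(6,2): flips 3 -> legal
(6,3): flips 1 -> legal
(6,4): no bracket -> illegal
(7,0): no bracket -> illegal
(7,1): no bracket -> illegal
B mobility = 8
-- W to move --
(0,3): no bracket -> illegal
(0,4): no bracket -> illegal
(0,5): no bracket -> illegal
(1,1): no bracket -> illegal
(1,2): flips 2 -> legal
(1,3): flips 6 -> legal
(1,6): flips 3 -> legal
(2,1): no bracket -> illegal
(2,6): flips 2 -> legal
(3,1): no bracket -> illegal
(3,6): no bracket -> illegal
(4,1): no bracket -> illegal
(5,4): no bracket -> illegal
(5,5): flips 3 -> legal
(5,6): no bracket -> illegal
W mobility = 5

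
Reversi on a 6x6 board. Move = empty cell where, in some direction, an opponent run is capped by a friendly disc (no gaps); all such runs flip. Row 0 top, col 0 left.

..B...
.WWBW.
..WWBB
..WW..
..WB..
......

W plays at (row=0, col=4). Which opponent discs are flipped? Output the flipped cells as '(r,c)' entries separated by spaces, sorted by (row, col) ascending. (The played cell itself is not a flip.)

Answer: (1,3)

Derivation:
Dir NW: edge -> no flip
Dir N: edge -> no flip
Dir NE: edge -> no flip
Dir W: first cell '.' (not opp) -> no flip
Dir E: first cell '.' (not opp) -> no flip
Dir SW: opp run (1,3) capped by W -> flip
Dir S: first cell 'W' (not opp) -> no flip
Dir SE: first cell '.' (not opp) -> no flip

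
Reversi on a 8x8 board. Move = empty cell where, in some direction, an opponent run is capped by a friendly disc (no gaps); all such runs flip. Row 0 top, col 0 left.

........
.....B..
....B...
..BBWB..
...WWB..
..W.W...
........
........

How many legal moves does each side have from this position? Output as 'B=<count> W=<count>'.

-- B to move --
(2,3): flips 1 -> legal
(2,5): no bracket -> illegal
(4,1): no bracket -> illegal
(4,2): flips 2 -> legal
(5,1): no bracket -> illegal
(5,3): flips 2 -> legal
(5,5): flips 1 -> legal
(6,1): no bracket -> illegal
(6,2): no bracket -> illegal
(6,3): flips 1 -> legal
(6,4): flips 3 -> legal
(6,5): flips 2 -> legal
B mobility = 7
-- W to move --
(0,4): no bracket -> illegal
(0,5): no bracket -> illegal
(0,6): no bracket -> illegal
(1,3): no bracket -> illegal
(1,4): flips 1 -> legal
(1,6): no bracket -> illegal
(2,1): flips 1 -> legal
(2,2): flips 1 -> legal
(2,3): flips 1 -> legal
(2,5): no bracket -> illegal
(2,6): flips 1 -> legal
(3,1): flips 2 -> legal
(3,6): flips 2 -> legal
(4,1): no bracket -> illegal
(4,2): no bracket -> illegal
(4,6): flips 1 -> legal
(5,5): no bracket -> illegal
(5,6): flips 1 -> legal
W mobility = 9

Answer: B=7 W=9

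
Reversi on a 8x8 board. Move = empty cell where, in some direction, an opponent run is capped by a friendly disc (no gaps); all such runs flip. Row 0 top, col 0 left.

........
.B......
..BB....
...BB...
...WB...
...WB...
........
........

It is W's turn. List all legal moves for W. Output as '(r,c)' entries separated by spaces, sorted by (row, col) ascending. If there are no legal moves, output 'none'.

Answer: (1,3) (2,5) (3,5) (4,5) (5,5) (6,5)

Derivation:
(0,0): no bracket -> illegal
(0,1): no bracket -> illegal
(0,2): no bracket -> illegal
(1,0): no bracket -> illegal
(1,2): no bracket -> illegal
(1,3): flips 2 -> legal
(1,4): no bracket -> illegal
(2,0): no bracket -> illegal
(2,1): no bracket -> illegal
(2,4): no bracket -> illegal
(2,5): flips 1 -> legal
(3,1): no bracket -> illegal
(3,2): no bracket -> illegal
(3,5): flips 1 -> legal
(4,2): no bracket -> illegal
(4,5): flips 1 -> legal
(5,5): flips 1 -> legal
(6,3): no bracket -> illegal
(6,4): no bracket -> illegal
(6,5): flips 1 -> legal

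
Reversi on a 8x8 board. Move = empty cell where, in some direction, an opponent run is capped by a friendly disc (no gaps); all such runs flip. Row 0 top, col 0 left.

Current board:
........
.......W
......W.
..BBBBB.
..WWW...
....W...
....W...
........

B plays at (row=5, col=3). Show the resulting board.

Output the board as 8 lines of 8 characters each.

Place B at (5,3); scan 8 dirs for brackets.
Dir NW: opp run (4,2), next='.' -> no flip
Dir N: opp run (4,3) capped by B -> flip
Dir NE: opp run (4,4) capped by B -> flip
Dir W: first cell '.' (not opp) -> no flip
Dir E: opp run (5,4), next='.' -> no flip
Dir SW: first cell '.' (not opp) -> no flip
Dir S: first cell '.' (not opp) -> no flip
Dir SE: opp run (6,4), next='.' -> no flip
All flips: (4,3) (4,4)

Answer: ........
.......W
......W.
..BBBBB.
..WBB...
...BW...
....W...
........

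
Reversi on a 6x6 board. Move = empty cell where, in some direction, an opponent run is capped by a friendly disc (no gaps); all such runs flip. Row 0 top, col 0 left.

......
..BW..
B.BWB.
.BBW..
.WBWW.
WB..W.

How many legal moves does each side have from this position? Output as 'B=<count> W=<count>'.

Answer: B=7 W=9

Derivation:
-- B to move --
(0,2): flips 1 -> legal
(0,3): no bracket -> illegal
(0,4): flips 1 -> legal
(1,4): flips 2 -> legal
(3,0): no bracket -> illegal
(3,4): flips 2 -> legal
(3,5): no bracket -> illegal
(4,0): flips 1 -> legal
(4,5): flips 2 -> legal
(5,2): no bracket -> illegal
(5,3): no bracket -> illegal
(5,5): flips 2 -> legal
B mobility = 7
-- W to move --
(0,1): flips 1 -> legal
(0,2): no bracket -> illegal
(0,3): no bracket -> illegal
(1,0): no bracket -> illegal
(1,1): flips 2 -> legal
(1,4): no bracket -> illegal
(1,5): flips 1 -> legal
(2,1): flips 3 -> legal
(2,5): flips 1 -> legal
(3,0): flips 2 -> legal
(3,4): no bracket -> illegal
(3,5): flips 1 -> legal
(4,0): flips 2 -> legal
(5,2): flips 1 -> legal
(5,3): no bracket -> illegal
W mobility = 9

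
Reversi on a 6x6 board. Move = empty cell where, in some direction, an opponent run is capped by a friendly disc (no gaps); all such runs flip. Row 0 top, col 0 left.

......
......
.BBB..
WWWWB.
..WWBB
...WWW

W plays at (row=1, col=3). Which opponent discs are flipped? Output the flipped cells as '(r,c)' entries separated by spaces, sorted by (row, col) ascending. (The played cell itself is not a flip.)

Dir NW: first cell '.' (not opp) -> no flip
Dir N: first cell '.' (not opp) -> no flip
Dir NE: first cell '.' (not opp) -> no flip
Dir W: first cell '.' (not opp) -> no flip
Dir E: first cell '.' (not opp) -> no flip
Dir SW: opp run (2,2) capped by W -> flip
Dir S: opp run (2,3) capped by W -> flip
Dir SE: first cell '.' (not opp) -> no flip

Answer: (2,2) (2,3)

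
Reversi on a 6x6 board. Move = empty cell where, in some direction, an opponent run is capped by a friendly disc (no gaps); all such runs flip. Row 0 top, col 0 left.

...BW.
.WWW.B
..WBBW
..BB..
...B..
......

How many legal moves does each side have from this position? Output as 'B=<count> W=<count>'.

Answer: B=6 W=7

Derivation:
-- B to move --
(0,0): flips 2 -> legal
(0,1): flips 1 -> legal
(0,2): flips 3 -> legal
(0,5): flips 1 -> legal
(1,0): no bracket -> illegal
(1,4): no bracket -> illegal
(2,0): no bracket -> illegal
(2,1): flips 2 -> legal
(3,1): no bracket -> illegal
(3,4): no bracket -> illegal
(3,5): flips 1 -> legal
B mobility = 6
-- W to move --
(0,2): flips 1 -> legal
(0,5): flips 1 -> legal
(1,4): no bracket -> illegal
(2,1): no bracket -> illegal
(3,1): no bracket -> illegal
(3,4): flips 1 -> legal
(3,5): flips 1 -> legal
(4,1): no bracket -> illegal
(4,2): flips 1 -> legal
(4,4): flips 1 -> legal
(5,2): no bracket -> illegal
(5,3): flips 3 -> legal
(5,4): no bracket -> illegal
W mobility = 7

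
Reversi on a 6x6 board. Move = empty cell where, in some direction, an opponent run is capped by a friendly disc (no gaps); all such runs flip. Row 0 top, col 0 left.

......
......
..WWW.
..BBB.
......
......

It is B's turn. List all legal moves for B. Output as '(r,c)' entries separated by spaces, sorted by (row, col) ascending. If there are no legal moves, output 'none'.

(1,1): flips 1 -> legal
(1,2): flips 2 -> legal
(1,3): flips 1 -> legal
(1,4): flips 2 -> legal
(1,5): flips 1 -> legal
(2,1): no bracket -> illegal
(2,5): no bracket -> illegal
(3,1): no bracket -> illegal
(3,5): no bracket -> illegal

Answer: (1,1) (1,2) (1,3) (1,4) (1,5)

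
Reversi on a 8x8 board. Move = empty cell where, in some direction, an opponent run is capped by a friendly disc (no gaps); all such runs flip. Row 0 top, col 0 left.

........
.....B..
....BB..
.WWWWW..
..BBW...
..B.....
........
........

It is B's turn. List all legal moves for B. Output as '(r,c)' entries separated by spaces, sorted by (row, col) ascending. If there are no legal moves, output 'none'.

Answer: (2,0) (2,1) (2,2) (2,3) (4,5) (4,6) (5,4)

Derivation:
(2,0): flips 1 -> legal
(2,1): flips 1 -> legal
(2,2): flips 1 -> legal
(2,3): flips 1 -> legal
(2,6): no bracket -> illegal
(3,0): no bracket -> illegal
(3,6): no bracket -> illegal
(4,0): no bracket -> illegal
(4,1): no bracket -> illegal
(4,5): flips 2 -> legal
(4,6): flips 1 -> legal
(5,3): no bracket -> illegal
(5,4): flips 2 -> legal
(5,5): no bracket -> illegal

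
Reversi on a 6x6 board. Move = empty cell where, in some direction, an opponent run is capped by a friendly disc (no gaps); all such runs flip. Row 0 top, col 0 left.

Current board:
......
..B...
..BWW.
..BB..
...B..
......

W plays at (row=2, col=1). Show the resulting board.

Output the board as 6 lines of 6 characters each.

Place W at (2,1); scan 8 dirs for brackets.
Dir NW: first cell '.' (not opp) -> no flip
Dir N: first cell '.' (not opp) -> no flip
Dir NE: opp run (1,2), next='.' -> no flip
Dir W: first cell '.' (not opp) -> no flip
Dir E: opp run (2,2) capped by W -> flip
Dir SW: first cell '.' (not opp) -> no flip
Dir S: first cell '.' (not opp) -> no flip
Dir SE: opp run (3,2) (4,3), next='.' -> no flip
All flips: (2,2)

Answer: ......
..B...
.WWWW.
..BB..
...B..
......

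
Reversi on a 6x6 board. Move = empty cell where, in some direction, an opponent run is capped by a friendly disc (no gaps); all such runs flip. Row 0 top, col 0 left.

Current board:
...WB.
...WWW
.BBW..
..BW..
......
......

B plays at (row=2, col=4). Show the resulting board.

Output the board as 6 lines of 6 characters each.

Answer: ...WB.
...WBW
.BBBB.
..BW..
......
......

Derivation:
Place B at (2,4); scan 8 dirs for brackets.
Dir NW: opp run (1,3), next='.' -> no flip
Dir N: opp run (1,4) capped by B -> flip
Dir NE: opp run (1,5), next=edge -> no flip
Dir W: opp run (2,3) capped by B -> flip
Dir E: first cell '.' (not opp) -> no flip
Dir SW: opp run (3,3), next='.' -> no flip
Dir S: first cell '.' (not opp) -> no flip
Dir SE: first cell '.' (not opp) -> no flip
All flips: (1,4) (2,3)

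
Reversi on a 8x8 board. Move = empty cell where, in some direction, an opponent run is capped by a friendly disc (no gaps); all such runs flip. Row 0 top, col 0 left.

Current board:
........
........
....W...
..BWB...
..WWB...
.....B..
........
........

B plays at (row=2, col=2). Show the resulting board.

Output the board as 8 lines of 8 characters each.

Place B at (2,2); scan 8 dirs for brackets.
Dir NW: first cell '.' (not opp) -> no flip
Dir N: first cell '.' (not opp) -> no flip
Dir NE: first cell '.' (not opp) -> no flip
Dir W: first cell '.' (not opp) -> no flip
Dir E: first cell '.' (not opp) -> no flip
Dir SW: first cell '.' (not opp) -> no flip
Dir S: first cell 'B' (not opp) -> no flip
Dir SE: opp run (3,3) capped by B -> flip
All flips: (3,3)

Answer: ........
........
..B.W...
..BBB...
..WWB...
.....B..
........
........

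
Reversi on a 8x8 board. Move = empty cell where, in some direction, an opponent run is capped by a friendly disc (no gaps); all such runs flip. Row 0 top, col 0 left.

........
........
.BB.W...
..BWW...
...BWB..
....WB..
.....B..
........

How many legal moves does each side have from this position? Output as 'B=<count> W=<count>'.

-- B to move --
(1,3): no bracket -> illegal
(1,4): no bracket -> illegal
(1,5): no bracket -> illegal
(2,3): flips 2 -> legal
(2,5): flips 1 -> legal
(3,5): flips 2 -> legal
(4,2): no bracket -> illegal
(5,3): flips 1 -> legal
(6,3): flips 1 -> legal
(6,4): no bracket -> illegal
B mobility = 5
-- W to move --
(1,0): flips 3 -> legal
(1,1): flips 1 -> legal
(1,2): no bracket -> illegal
(1,3): no bracket -> illegal
(2,0): no bracket -> illegal
(2,3): no bracket -> illegal
(3,0): no bracket -> illegal
(3,1): flips 1 -> legal
(3,5): no bracket -> illegal
(3,6): flips 1 -> legal
(4,1): no bracket -> illegal
(4,2): flips 1 -> legal
(4,6): flips 1 -> legal
(5,2): flips 1 -> legal
(5,3): flips 1 -> legal
(5,6): flips 2 -> legal
(6,4): no bracket -> illegal
(6,6): flips 1 -> legal
(7,4): no bracket -> illegal
(7,5): no bracket -> illegal
(7,6): flips 1 -> legal
W mobility = 11

Answer: B=5 W=11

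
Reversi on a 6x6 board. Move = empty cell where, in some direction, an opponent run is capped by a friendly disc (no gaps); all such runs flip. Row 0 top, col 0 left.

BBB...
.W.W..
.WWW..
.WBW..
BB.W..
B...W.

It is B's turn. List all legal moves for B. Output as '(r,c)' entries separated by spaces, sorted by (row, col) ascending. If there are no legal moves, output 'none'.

Answer: (0,4) (1,0) (1,2) (1,4) (2,0) (2,4) (3,0) (3,4) (4,4)

Derivation:
(0,3): no bracket -> illegal
(0,4): flips 3 -> legal
(1,0): flips 1 -> legal
(1,2): flips 1 -> legal
(1,4): flips 1 -> legal
(2,0): flips 1 -> legal
(2,4): flips 1 -> legal
(3,0): flips 1 -> legal
(3,4): flips 1 -> legal
(4,2): no bracket -> illegal
(4,4): flips 3 -> legal
(4,5): no bracket -> illegal
(5,2): no bracket -> illegal
(5,3): no bracket -> illegal
(5,5): no bracket -> illegal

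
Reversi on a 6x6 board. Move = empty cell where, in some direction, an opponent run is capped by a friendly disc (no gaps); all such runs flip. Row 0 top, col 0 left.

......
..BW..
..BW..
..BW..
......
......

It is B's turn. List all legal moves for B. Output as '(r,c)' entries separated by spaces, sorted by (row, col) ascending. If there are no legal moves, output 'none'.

Answer: (0,4) (1,4) (2,4) (3,4) (4,4)

Derivation:
(0,2): no bracket -> illegal
(0,3): no bracket -> illegal
(0,4): flips 1 -> legal
(1,4): flips 2 -> legal
(2,4): flips 1 -> legal
(3,4): flips 2 -> legal
(4,2): no bracket -> illegal
(4,3): no bracket -> illegal
(4,4): flips 1 -> legal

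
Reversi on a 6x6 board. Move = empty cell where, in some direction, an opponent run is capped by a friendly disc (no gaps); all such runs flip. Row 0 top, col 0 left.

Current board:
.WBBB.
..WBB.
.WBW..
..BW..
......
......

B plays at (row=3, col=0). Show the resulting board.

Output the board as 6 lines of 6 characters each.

Place B at (3,0); scan 8 dirs for brackets.
Dir NW: edge -> no flip
Dir N: first cell '.' (not opp) -> no flip
Dir NE: opp run (2,1) (1,2) capped by B -> flip
Dir W: edge -> no flip
Dir E: first cell '.' (not opp) -> no flip
Dir SW: edge -> no flip
Dir S: first cell '.' (not opp) -> no flip
Dir SE: first cell '.' (not opp) -> no flip
All flips: (1,2) (2,1)

Answer: .WBBB.
..BBB.
.BBW..
B.BW..
......
......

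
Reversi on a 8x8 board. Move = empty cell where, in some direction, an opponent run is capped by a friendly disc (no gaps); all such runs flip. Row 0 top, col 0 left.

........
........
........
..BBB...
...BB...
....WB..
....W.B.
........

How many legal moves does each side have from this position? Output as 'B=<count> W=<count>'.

Answer: B=4 W=4

Derivation:
-- B to move --
(4,5): no bracket -> illegal
(5,3): flips 1 -> legal
(6,3): no bracket -> illegal
(6,5): flips 1 -> legal
(7,3): flips 1 -> legal
(7,4): flips 2 -> legal
(7,5): no bracket -> illegal
B mobility = 4
-- W to move --
(2,1): flips 2 -> legal
(2,2): no bracket -> illegal
(2,3): no bracket -> illegal
(2,4): flips 2 -> legal
(2,5): no bracket -> illegal
(3,1): no bracket -> illegal
(3,5): no bracket -> illegal
(4,1): no bracket -> illegal
(4,2): no bracket -> illegal
(4,5): no bracket -> illegal
(4,6): flips 1 -> legal
(5,2): no bracket -> illegal
(5,3): no bracket -> illegal
(5,6): flips 1 -> legal
(5,7): no bracket -> illegal
(6,5): no bracket -> illegal
(6,7): no bracket -> illegal
(7,5): no bracket -> illegal
(7,6): no bracket -> illegal
(7,7): no bracket -> illegal
W mobility = 4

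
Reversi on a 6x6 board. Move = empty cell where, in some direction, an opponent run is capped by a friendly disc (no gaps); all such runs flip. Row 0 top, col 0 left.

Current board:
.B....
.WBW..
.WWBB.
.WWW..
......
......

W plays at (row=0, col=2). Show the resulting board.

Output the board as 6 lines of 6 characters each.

Place W at (0,2); scan 8 dirs for brackets.
Dir NW: edge -> no flip
Dir N: edge -> no flip
Dir NE: edge -> no flip
Dir W: opp run (0,1), next='.' -> no flip
Dir E: first cell '.' (not opp) -> no flip
Dir SW: first cell 'W' (not opp) -> no flip
Dir S: opp run (1,2) capped by W -> flip
Dir SE: first cell 'W' (not opp) -> no flip
All flips: (1,2)

Answer: .BW...
.WWW..
.WWBB.
.WWW..
......
......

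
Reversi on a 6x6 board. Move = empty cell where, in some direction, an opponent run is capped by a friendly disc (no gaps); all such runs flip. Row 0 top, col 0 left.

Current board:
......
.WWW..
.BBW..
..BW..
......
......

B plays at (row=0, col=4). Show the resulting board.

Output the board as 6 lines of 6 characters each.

Place B at (0,4); scan 8 dirs for brackets.
Dir NW: edge -> no flip
Dir N: edge -> no flip
Dir NE: edge -> no flip
Dir W: first cell '.' (not opp) -> no flip
Dir E: first cell '.' (not opp) -> no flip
Dir SW: opp run (1,3) capped by B -> flip
Dir S: first cell '.' (not opp) -> no flip
Dir SE: first cell '.' (not opp) -> no flip
All flips: (1,3)

Answer: ....B.
.WWB..
.BBW..
..BW..
......
......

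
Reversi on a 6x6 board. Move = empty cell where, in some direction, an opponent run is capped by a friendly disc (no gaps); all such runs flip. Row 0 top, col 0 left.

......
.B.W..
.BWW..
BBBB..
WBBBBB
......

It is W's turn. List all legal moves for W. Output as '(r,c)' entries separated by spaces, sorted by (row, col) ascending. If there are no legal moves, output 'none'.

(0,0): flips 1 -> legal
(0,1): no bracket -> illegal
(0,2): no bracket -> illegal
(1,0): no bracket -> illegal
(1,2): no bracket -> illegal
(2,0): flips 2 -> legal
(2,4): no bracket -> illegal
(3,4): no bracket -> illegal
(3,5): no bracket -> illegal
(5,0): flips 2 -> legal
(5,1): no bracket -> illegal
(5,2): flips 2 -> legal
(5,3): flips 2 -> legal
(5,4): no bracket -> illegal
(5,5): flips 2 -> legal

Answer: (0,0) (2,0) (5,0) (5,2) (5,3) (5,5)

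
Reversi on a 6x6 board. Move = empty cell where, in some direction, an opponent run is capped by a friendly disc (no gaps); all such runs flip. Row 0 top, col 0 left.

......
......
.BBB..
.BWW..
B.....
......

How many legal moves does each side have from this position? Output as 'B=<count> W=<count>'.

-- B to move --
(2,4): no bracket -> illegal
(3,4): flips 2 -> legal
(4,1): flips 1 -> legal
(4,2): flips 1 -> legal
(4,3): flips 2 -> legal
(4,4): flips 1 -> legal
B mobility = 5
-- W to move --
(1,0): flips 1 -> legal
(1,1): flips 1 -> legal
(1,2): flips 1 -> legal
(1,3): flips 1 -> legal
(1,4): flips 1 -> legal
(2,0): no bracket -> illegal
(2,4): no bracket -> illegal
(3,0): flips 1 -> legal
(3,4): no bracket -> illegal
(4,1): no bracket -> illegal
(4,2): no bracket -> illegal
(5,0): no bracket -> illegal
(5,1): no bracket -> illegal
W mobility = 6

Answer: B=5 W=6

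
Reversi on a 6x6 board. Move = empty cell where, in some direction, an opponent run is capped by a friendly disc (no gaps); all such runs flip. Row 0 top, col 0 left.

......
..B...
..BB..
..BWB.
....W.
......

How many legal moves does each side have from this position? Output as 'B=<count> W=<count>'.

Answer: B=3 W=5

Derivation:
-- B to move --
(2,4): no bracket -> illegal
(3,5): no bracket -> illegal
(4,2): no bracket -> illegal
(4,3): flips 1 -> legal
(4,5): no bracket -> illegal
(5,3): no bracket -> illegal
(5,4): flips 1 -> legal
(5,5): flips 2 -> legal
B mobility = 3
-- W to move --
(0,1): no bracket -> illegal
(0,2): no bracket -> illegal
(0,3): no bracket -> illegal
(1,1): flips 1 -> legal
(1,3): flips 1 -> legal
(1,4): no bracket -> illegal
(2,1): no bracket -> illegal
(2,4): flips 1 -> legal
(2,5): no bracket -> illegal
(3,1): flips 1 -> legal
(3,5): flips 1 -> legal
(4,1): no bracket -> illegal
(4,2): no bracket -> illegal
(4,3): no bracket -> illegal
(4,5): no bracket -> illegal
W mobility = 5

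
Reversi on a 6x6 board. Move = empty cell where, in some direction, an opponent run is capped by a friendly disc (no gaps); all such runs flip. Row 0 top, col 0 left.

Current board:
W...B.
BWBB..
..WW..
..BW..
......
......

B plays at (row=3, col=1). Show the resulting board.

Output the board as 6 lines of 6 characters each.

Answer: W...B.
BWBB..
..BW..
.BBW..
......
......

Derivation:
Place B at (3,1); scan 8 dirs for brackets.
Dir NW: first cell '.' (not opp) -> no flip
Dir N: first cell '.' (not opp) -> no flip
Dir NE: opp run (2,2) capped by B -> flip
Dir W: first cell '.' (not opp) -> no flip
Dir E: first cell 'B' (not opp) -> no flip
Dir SW: first cell '.' (not opp) -> no flip
Dir S: first cell '.' (not opp) -> no flip
Dir SE: first cell '.' (not opp) -> no flip
All flips: (2,2)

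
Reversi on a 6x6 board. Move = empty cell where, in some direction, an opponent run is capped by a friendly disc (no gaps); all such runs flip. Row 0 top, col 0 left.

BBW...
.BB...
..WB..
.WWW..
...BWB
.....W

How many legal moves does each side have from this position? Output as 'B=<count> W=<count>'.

-- B to move --
(0,3): flips 1 -> legal
(1,3): no bracket -> illegal
(2,0): no bracket -> illegal
(2,1): flips 2 -> legal
(2,4): no bracket -> illegal
(3,0): no bracket -> illegal
(3,4): no bracket -> illegal
(3,5): no bracket -> illegal
(4,0): no bracket -> illegal
(4,1): flips 1 -> legal
(4,2): flips 2 -> legal
(5,3): no bracket -> illegal
(5,4): no bracket -> illegal
B mobility = 4
-- W to move --
(0,3): no bracket -> illegal
(1,0): no bracket -> illegal
(1,3): flips 1 -> legal
(1,4): flips 1 -> legal
(2,0): flips 1 -> legal
(2,1): no bracket -> illegal
(2,4): flips 1 -> legal
(3,4): no bracket -> illegal
(3,5): flips 1 -> legal
(4,2): flips 1 -> legal
(5,2): no bracket -> illegal
(5,3): flips 1 -> legal
(5,4): flips 1 -> legal
W mobility = 8

Answer: B=4 W=8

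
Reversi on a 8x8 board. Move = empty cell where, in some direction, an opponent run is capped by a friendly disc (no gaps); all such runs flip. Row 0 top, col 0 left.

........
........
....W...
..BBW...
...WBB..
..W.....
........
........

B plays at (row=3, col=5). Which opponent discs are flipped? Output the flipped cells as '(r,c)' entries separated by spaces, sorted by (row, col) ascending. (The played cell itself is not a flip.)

Answer: (3,4)

Derivation:
Dir NW: opp run (2,4), next='.' -> no flip
Dir N: first cell '.' (not opp) -> no flip
Dir NE: first cell '.' (not opp) -> no flip
Dir W: opp run (3,4) capped by B -> flip
Dir E: first cell '.' (not opp) -> no flip
Dir SW: first cell 'B' (not opp) -> no flip
Dir S: first cell 'B' (not opp) -> no flip
Dir SE: first cell '.' (not opp) -> no flip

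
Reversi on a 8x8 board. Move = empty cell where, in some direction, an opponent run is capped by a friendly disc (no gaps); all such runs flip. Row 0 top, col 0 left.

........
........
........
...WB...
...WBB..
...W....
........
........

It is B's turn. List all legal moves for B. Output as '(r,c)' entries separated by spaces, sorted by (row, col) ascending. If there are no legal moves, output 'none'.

(2,2): flips 1 -> legal
(2,3): no bracket -> illegal
(2,4): no bracket -> illegal
(3,2): flips 1 -> legal
(4,2): flips 1 -> legal
(5,2): flips 1 -> legal
(5,4): no bracket -> illegal
(6,2): flips 1 -> legal
(6,3): no bracket -> illegal
(6,4): no bracket -> illegal

Answer: (2,2) (3,2) (4,2) (5,2) (6,2)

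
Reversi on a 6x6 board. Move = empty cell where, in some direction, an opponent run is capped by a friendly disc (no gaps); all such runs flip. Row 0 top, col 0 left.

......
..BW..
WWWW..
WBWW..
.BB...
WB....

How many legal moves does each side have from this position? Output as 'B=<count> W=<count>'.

-- B to move --
(0,2): no bracket -> illegal
(0,3): no bracket -> illegal
(0,4): flips 2 -> legal
(1,0): no bracket -> illegal
(1,1): flips 1 -> legal
(1,4): flips 3 -> legal
(2,4): flips 1 -> legal
(3,4): flips 3 -> legal
(4,0): no bracket -> illegal
(4,3): no bracket -> illegal
(4,4): no bracket -> illegal
B mobility = 5
-- W to move --
(0,1): flips 1 -> legal
(0,2): flips 1 -> legal
(0,3): flips 1 -> legal
(1,1): flips 1 -> legal
(4,0): flips 1 -> legal
(4,3): no bracket -> illegal
(5,2): flips 3 -> legal
(5,3): flips 2 -> legal
W mobility = 7

Answer: B=5 W=7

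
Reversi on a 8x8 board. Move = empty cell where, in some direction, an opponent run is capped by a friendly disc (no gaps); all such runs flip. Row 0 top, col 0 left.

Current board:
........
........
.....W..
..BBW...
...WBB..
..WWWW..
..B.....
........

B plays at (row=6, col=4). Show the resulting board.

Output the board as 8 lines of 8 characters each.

Answer: ........
........
.....W..
..BBW...
...WBB..
..WWBW..
..B.B...
........

Derivation:
Place B at (6,4); scan 8 dirs for brackets.
Dir NW: opp run (5,3), next='.' -> no flip
Dir N: opp run (5,4) capped by B -> flip
Dir NE: opp run (5,5), next='.' -> no flip
Dir W: first cell '.' (not opp) -> no flip
Dir E: first cell '.' (not opp) -> no flip
Dir SW: first cell '.' (not opp) -> no flip
Dir S: first cell '.' (not opp) -> no flip
Dir SE: first cell '.' (not opp) -> no flip
All flips: (5,4)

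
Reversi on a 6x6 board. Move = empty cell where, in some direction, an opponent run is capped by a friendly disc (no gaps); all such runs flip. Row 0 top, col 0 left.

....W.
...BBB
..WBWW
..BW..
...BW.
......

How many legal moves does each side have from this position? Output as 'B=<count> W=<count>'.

Answer: B=7 W=6

Derivation:
-- B to move --
(0,3): no bracket -> illegal
(0,5): no bracket -> illegal
(1,1): no bracket -> illegal
(1,2): flips 1 -> legal
(2,1): flips 1 -> legal
(3,1): flips 1 -> legal
(3,4): flips 2 -> legal
(3,5): flips 2 -> legal
(4,2): flips 2 -> legal
(4,5): flips 1 -> legal
(5,3): no bracket -> illegal
(5,4): no bracket -> illegal
(5,5): no bracket -> illegal
B mobility = 7
-- W to move --
(0,2): flips 1 -> legal
(0,3): flips 3 -> legal
(0,5): flips 1 -> legal
(1,2): no bracket -> illegal
(2,1): no bracket -> illegal
(3,1): flips 1 -> legal
(3,4): no bracket -> illegal
(4,1): no bracket -> illegal
(4,2): flips 2 -> legal
(5,2): no bracket -> illegal
(5,3): flips 1 -> legal
(5,4): no bracket -> illegal
W mobility = 6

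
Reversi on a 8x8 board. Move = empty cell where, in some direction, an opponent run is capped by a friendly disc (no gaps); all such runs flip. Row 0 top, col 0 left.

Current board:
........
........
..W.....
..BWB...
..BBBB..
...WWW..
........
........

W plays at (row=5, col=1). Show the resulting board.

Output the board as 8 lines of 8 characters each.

Answer: ........
........
..W.....
..BWB...
..WBBB..
.W.WWW..
........
........

Derivation:
Place W at (5,1); scan 8 dirs for brackets.
Dir NW: first cell '.' (not opp) -> no flip
Dir N: first cell '.' (not opp) -> no flip
Dir NE: opp run (4,2) capped by W -> flip
Dir W: first cell '.' (not opp) -> no flip
Dir E: first cell '.' (not opp) -> no flip
Dir SW: first cell '.' (not opp) -> no flip
Dir S: first cell '.' (not opp) -> no flip
Dir SE: first cell '.' (not opp) -> no flip
All flips: (4,2)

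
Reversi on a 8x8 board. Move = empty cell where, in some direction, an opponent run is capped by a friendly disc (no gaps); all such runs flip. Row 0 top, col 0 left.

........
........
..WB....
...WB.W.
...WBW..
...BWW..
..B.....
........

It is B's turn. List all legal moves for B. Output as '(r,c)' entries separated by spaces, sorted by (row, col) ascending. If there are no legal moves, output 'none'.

Answer: (1,1) (2,1) (3,2) (4,2) (4,6) (5,2) (5,6) (6,4) (6,6)

Derivation:
(1,1): flips 2 -> legal
(1,2): no bracket -> illegal
(1,3): no bracket -> illegal
(2,1): flips 1 -> legal
(2,4): no bracket -> illegal
(2,5): no bracket -> illegal
(2,6): no bracket -> illegal
(2,7): no bracket -> illegal
(3,1): no bracket -> illegal
(3,2): flips 1 -> legal
(3,5): no bracket -> illegal
(3,7): no bracket -> illegal
(4,2): flips 1 -> legal
(4,6): flips 1 -> legal
(4,7): no bracket -> illegal
(5,2): flips 1 -> legal
(5,6): flips 3 -> legal
(6,3): no bracket -> illegal
(6,4): flips 1 -> legal
(6,5): no bracket -> illegal
(6,6): flips 1 -> legal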